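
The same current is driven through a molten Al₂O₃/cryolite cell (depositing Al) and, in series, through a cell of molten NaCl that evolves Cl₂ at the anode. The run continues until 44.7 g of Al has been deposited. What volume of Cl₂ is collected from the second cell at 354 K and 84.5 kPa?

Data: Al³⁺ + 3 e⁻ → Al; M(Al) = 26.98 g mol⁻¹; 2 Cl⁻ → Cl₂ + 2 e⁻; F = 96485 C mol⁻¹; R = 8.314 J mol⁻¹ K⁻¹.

n(Al) = 44.7 / 26.98 = 1.657 mol, so n(e⁻) = 3 × 1.657 = 4.970 mol.
The cells are in series, so the same 4.970 mol of electrons passes through the second cell.
2 Cl⁻ → Cl₂ + 2 e⁻ — 2 mol e⁻ per mol Cl₂, so n(Cl₂) = 4.970/2 = 2.485 mol.
V = nRT/P = (2.485 × 8.314 × 354) / (84.5 × 10³) = 0.0866 m³ = 86.6 L.

86.6 L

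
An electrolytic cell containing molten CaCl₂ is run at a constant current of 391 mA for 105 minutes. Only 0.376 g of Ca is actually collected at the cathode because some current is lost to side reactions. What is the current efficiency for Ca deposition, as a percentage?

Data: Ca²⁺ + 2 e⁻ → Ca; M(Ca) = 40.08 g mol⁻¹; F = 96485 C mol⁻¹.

73.5 %

Q = I·t = 0.3910 × 6300.0 = 2463 C; n(e⁻) = 2463/96485 = 0.02553 mol.
Theoretical n(Ca) = n(e⁻)/2 = 0.01277 mol, i.e. m_theo = 0.01277 × 40.08 = 0.5116 g.
Efficiency = m_actual / m_theo = 0.376 / 0.5116 = 73.5 %.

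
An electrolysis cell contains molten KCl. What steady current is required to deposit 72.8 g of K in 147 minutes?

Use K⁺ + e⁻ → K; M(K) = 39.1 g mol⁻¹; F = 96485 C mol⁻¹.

n(K) = 72.8 / 39.1 = 1.862 mol.
n(e⁻) = 1 × 1.862 = 1.862 mol.
Q = n(e⁻)·F = 1.862 × 96485 = 179600 C.
I = Q/t = 179600 / 8820.0 s = 20.4 A.

20.4 A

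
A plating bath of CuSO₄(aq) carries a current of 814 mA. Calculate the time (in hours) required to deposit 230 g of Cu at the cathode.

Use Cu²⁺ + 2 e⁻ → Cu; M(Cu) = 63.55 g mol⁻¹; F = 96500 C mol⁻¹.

238 h

n(Cu) = m/M = 230 / 63.55 = 3.619 mol.
Each Cu atom requires 2 electrons, so n(e⁻) = 2 × 3.619 = 7.238 mol.
Q = n(e⁻)·F = 7.238 × 96500 = 698500 C.
t = Q/I = 698500 / 0.8140 A = 858100 s = 238 h.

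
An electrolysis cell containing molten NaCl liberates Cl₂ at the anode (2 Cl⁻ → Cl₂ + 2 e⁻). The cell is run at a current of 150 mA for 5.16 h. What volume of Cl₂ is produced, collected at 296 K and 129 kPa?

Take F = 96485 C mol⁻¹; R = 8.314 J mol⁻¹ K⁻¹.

0.275 L

Q = I·t = 0.1500 A × 18576 s = 2786 C.
n(e⁻) = Q/F = 2786 / 96485 = 0.02888 mol.
2 electrons are transferred per Cl₂ molecule, so n(Cl₂) = 0.02888 / 2 = 0.01444 mol.
V = nRT/P = (0.01444 × 8.314 × 296) / (129 × 10³ Pa) = 2.75 × 10⁻⁴ m³ = 0.275 L.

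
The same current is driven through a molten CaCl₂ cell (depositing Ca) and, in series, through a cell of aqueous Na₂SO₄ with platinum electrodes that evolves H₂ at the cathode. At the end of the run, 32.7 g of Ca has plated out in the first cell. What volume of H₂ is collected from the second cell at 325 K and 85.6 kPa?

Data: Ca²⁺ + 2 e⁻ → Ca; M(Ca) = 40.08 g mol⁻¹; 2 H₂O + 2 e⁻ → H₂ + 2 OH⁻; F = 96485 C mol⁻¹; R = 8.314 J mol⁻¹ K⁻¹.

25.8 L

n(Ca) = 32.7 / 40.08 = 0.8159 mol, so n(e⁻) = 2 × 0.8159 = 1.632 mol.
The cells are in series, so the same 1.632 mol of electrons passes through the second cell.
2 H₂O + 2 e⁻ → H₂ + 2 OH⁻ — 2 mol e⁻ per mol H₂, so n(H₂) = 1.632/2 = 0.8159 mol.
V = nRT/P = (0.8159 × 8.314 × 325) / (85.6 × 10³) = 0.0258 m³ = 25.8 L.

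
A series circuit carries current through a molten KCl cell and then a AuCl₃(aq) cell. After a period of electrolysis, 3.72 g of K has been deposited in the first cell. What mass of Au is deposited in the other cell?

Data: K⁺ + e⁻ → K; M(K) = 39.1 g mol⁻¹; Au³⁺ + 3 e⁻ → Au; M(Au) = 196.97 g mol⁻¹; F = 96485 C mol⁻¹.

n(K) = 3.72 / 39.1 = 0.09514 mol.
Since K⁺ + e⁻ → K, n(e⁻) passed = 1 × 0.09514 = 0.09514 mol.
Cells in series carry the same charge, so the same 0.09514 mol of electrons passes through cell 2.
Au³⁺ + 3 e⁻ → Au, so n(Au) = 0.09514 / 3 = 0.03171 mol.
m(Au) = 0.03171 × 196.97 = 6.25 g.

6.25 g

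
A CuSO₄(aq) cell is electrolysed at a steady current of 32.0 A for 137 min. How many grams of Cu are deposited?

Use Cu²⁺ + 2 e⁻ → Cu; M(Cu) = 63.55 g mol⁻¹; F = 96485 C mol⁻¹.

86.6 g

Q = I·t = 32.00 A × 8220.0 s = 263000 C.
n(e⁻) = Q/F = 263000 / 96485 = 2.726 mol.
Cu²⁺ + 2 e⁻ → Cu, so n(Cu) = n(e⁻)/2 = 1.363 mol.
m = n·M = 1.363 × 63.55 = 86.6 g.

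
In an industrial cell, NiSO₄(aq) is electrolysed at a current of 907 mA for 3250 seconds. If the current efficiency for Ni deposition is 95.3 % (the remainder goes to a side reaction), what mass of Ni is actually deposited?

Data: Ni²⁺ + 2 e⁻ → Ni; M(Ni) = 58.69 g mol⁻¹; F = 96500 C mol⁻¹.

Q = I·t = 0.9070 × 3250.0 = 2948 C.
n(e⁻) = 2948/96500 = 0.03055 mol; theoretically n(Ni) = 0.03055/2 = 0.01527 mol, m_theo = 0.8964 g.
At 95.3 % efficiency, m_actual = 0.953 × 0.8964 = 0.854 g.

0.854 g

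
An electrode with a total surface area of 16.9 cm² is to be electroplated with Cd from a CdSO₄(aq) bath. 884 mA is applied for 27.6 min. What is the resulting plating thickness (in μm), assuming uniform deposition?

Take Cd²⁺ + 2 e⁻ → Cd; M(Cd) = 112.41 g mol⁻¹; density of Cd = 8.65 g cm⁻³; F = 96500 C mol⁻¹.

Q = I·t = 0.8840 × 1656.0 = 1464 C; n(e⁻) = 0.01517 mol.
n(Cd) = n(e⁻)/2 = 0.007585 mol, so m = 0.007585 × 112.41 = 0.8526 g.
Volume = m/ρ = 0.8526 / 8.65 = 0.09857 cm³.
Thickness = V/A = 0.09857 / 16.9 = 0.00583 cm = 58.3 μm.

58.3 μm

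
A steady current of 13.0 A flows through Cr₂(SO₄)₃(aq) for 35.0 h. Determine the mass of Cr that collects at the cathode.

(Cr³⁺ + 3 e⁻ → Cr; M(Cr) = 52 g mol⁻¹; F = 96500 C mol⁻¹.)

Q = I·t = 13.00 A × 126000 s = 1638000 C.
n(e⁻) = Q/F = 1638000 / 96500 = 16.97 mol.
Cr³⁺ + 3 e⁻ → Cr, so n(Cr) = n(e⁻)/3 = 5.658 mol.
m = n·M = 5.658 × 52 = 294 g.

294 g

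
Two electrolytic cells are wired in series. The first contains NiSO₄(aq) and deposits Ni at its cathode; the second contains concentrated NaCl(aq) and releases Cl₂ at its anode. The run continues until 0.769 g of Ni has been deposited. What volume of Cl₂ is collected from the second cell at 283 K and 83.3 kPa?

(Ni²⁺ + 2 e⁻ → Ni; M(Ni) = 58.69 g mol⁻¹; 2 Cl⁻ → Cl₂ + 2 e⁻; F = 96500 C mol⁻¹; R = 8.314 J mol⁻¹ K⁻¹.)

n(Ni) = 0.769 / 58.69 = 0.01310 mol, so n(e⁻) = 2 × 0.01310 = 0.02621 mol.
The cells are in series, so the same 0.02621 mol of electrons passes through the second cell.
2 Cl⁻ → Cl₂ + 2 e⁻ — 2 mol e⁻ per mol Cl₂, so n(Cl₂) = 0.02621/2 = 0.01310 mol.
V = nRT/P = (0.01310 × 8.314 × 283) / (83.3 × 10³) = 3.70 × 10⁻⁴ m³ = 0.370 L.

0.370 L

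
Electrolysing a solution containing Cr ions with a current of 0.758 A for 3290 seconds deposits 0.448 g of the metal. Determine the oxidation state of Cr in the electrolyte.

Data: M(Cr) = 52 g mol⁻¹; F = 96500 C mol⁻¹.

Q = I·t = 0.7580 A × 3290.0 s = 2494 C, so n(e⁻) = 2494/96500 = 0.02584 mol.
n(Cr) deposited = 0.448 / 52 = 0.008615 mol.
Electrons per atom = n(e⁻)/n(Cr) = 0.02584 / 0.008615 = 3.00 ≈ 3, so the ion is Cr³⁺.

+3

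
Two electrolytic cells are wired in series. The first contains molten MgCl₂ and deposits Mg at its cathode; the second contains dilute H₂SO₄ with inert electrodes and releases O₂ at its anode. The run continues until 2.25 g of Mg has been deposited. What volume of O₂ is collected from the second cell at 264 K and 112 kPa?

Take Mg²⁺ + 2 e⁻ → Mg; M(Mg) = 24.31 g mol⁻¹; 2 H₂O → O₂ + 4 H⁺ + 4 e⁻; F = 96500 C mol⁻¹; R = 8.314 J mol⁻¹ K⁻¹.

n(Mg) = 2.25 / 24.31 = 0.09255 mol, so n(e⁻) = 2 × 0.09255 = 0.1851 mol.
The cells are in series, so the same 0.1851 mol of electrons passes through the second cell.
2 H₂O → O₂ + 4 H⁺ + 4 e⁻ — 4 mol e⁻ per mol O₂, so n(O₂) = 0.1851/4 = 0.04628 mol.
V = nRT/P = (0.04628 × 8.314 × 264) / (112 × 10³) = 9.07 × 10⁻⁴ m³ = 0.907 L.

0.907 L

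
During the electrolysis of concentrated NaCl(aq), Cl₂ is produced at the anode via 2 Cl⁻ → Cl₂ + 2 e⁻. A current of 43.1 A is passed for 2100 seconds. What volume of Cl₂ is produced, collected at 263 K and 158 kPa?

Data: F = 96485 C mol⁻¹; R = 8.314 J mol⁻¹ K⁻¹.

Q = I·t = 43.10 A × 2100.0 s = 90510 C.
n(e⁻) = Q/F = 90510 / 96485 = 0.9381 mol.
2 electrons are transferred per Cl₂ molecule, so n(Cl₂) = 0.9381 / 2 = 0.4690 mol.
V = nRT/P = (0.4690 × 8.314 × 263) / (158 × 10³ Pa) = 0.00649 m³ = 6.49 L.

6.49 L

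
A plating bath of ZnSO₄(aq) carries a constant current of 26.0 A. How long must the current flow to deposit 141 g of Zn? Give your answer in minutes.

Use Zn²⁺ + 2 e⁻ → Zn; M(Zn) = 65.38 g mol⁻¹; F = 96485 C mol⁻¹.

267 min

n(Zn) = m/M = 141 / 65.38 = 2.157 mol.
Each Zn atom requires 2 electrons, so n(e⁻) = 2 × 2.157 = 4.313 mol.
Q = n(e⁻)·F = 4.313 × 96485 = 416200 C.
t = Q/I = 416200 / 26.00 A = 16010 s = 267 min.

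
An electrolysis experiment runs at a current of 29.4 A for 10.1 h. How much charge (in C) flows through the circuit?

1.07 × 10⁶ C

Q = I·t = 29.40 A × 36360 s = 1.07 × 10⁶ C.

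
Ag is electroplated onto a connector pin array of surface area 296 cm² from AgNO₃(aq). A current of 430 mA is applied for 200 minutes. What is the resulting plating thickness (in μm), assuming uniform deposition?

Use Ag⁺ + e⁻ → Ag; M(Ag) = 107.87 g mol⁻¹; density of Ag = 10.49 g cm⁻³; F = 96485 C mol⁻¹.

18.6 μm

Q = I·t = 0.4300 × 12000 = 5160 C; n(e⁻) = 0.05348 mol.
n(Ag) = n(e⁻)/1 = 0.05348 mol, so m = 0.05348 × 107.87 = 5.769 g.
Volume = m/ρ = 5.769 / 10.49 = 0.5499 cm³.
Thickness = V/A = 0.5499 / 296 = 0.00186 cm = 18.6 μm.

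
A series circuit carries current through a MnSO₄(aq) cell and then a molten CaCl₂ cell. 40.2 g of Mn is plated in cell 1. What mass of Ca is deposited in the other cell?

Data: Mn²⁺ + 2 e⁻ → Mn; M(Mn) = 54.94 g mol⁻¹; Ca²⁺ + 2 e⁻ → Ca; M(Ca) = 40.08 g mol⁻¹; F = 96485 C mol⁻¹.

n(Mn) = 40.2 / 54.94 = 0.7317 mol.
Since Mn²⁺ + 2 e⁻ → Mn, n(e⁻) passed = 2 × 0.7317 = 1.463 mol.
Cells in series carry the same charge, so the same 1.463 mol of electrons passes through cell 2.
Ca²⁺ + 2 e⁻ → Ca, so n(Ca) = 1.463 / 2 = 0.7317 mol.
m(Ca) = 0.7317 × 40.08 = 29.3 g.

29.3 g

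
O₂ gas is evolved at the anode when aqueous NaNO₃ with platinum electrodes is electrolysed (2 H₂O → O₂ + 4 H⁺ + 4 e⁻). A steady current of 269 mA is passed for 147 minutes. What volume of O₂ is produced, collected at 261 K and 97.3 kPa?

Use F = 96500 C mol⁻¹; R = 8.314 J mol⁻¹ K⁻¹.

0.137 L

Q = I·t = 0.2690 A × 8820.0 s = 2373 C.
n(e⁻) = Q/F = 2373 / 96500 = 0.02459 mol.
4 electrons are transferred per O₂ molecule, so n(O₂) = 0.02459 / 4 = 0.006147 mol.
V = nRT/P = (0.006147 × 8.314 × 261) / (97.3 × 10³ Pa) = 1.37 × 10⁻⁴ m³ = 0.137 L.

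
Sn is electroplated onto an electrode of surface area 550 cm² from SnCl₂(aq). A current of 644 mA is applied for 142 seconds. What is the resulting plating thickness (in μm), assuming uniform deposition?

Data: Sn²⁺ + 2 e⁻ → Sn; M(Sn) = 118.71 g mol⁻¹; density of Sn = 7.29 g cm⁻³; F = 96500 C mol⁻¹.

Q = I·t = 0.6440 × 142.00 = 91.45 C; n(e⁻) = 0.0009476 mol.
n(Sn) = n(e⁻)/2 = 0.0004738 mol, so m = 0.0004738 × 118.71 = 0.05625 g.
Volume = m/ρ = 0.05625 / 7.29 = 0.007716 cm³.
Thickness = V/A = 0.007716 / 550 = 1.40 × 10⁻⁵ cm = 0.140 μm.

0.140 μm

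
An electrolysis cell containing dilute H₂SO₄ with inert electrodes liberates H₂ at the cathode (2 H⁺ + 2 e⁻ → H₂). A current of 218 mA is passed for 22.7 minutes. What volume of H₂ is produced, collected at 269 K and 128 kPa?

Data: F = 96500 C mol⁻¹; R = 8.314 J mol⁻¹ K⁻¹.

0.0269 L

Q = I·t = 0.2180 A × 1362.0 s = 296.9 C.
n(e⁻) = Q/F = 296.9 / 96500 = 0.003077 mol.
2 electrons are transferred per H₂ molecule, so n(H₂) = 0.003077 / 2 = 0.001538 mol.
V = nRT/P = (0.001538 × 8.314 × 269) / (128 × 10³ Pa) = 2.69 × 10⁻⁵ m³ = 0.0269 L.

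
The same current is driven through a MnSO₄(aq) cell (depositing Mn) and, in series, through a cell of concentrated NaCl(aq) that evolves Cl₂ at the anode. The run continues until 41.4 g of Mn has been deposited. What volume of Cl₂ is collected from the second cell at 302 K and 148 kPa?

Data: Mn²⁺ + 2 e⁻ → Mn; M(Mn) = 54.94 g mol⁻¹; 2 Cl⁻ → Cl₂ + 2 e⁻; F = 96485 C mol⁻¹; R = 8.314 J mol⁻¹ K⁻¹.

12.8 L

n(Mn) = 41.4 / 54.94 = 0.7535 mol, so n(e⁻) = 2 × 0.7535 = 1.507 mol.
The cells are in series, so the same 1.507 mol of electrons passes through the second cell.
2 Cl⁻ → Cl₂ + 2 e⁻ — 2 mol e⁻ per mol Cl₂, so n(Cl₂) = 1.507/2 = 0.7535 mol.
V = nRT/P = (0.7535 × 8.314 × 302) / (148 × 10³) = 0.0128 m³ = 12.8 L.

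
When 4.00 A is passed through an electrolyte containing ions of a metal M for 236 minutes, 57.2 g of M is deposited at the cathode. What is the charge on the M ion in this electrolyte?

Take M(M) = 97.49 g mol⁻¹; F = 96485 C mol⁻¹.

Q = I·t = 4.000 A × 14160 s = 56640 C, so n(e⁻) = 56640/96485 = 0.5870 mol.
n(M) deposited = 57.2 / 97.49 = 0.5867 mol.
Electrons per atom = n(e⁻)/n(M) = 0.5870 / 0.5867 = 1.00 ≈ 1, so the ion is M⁺.

+1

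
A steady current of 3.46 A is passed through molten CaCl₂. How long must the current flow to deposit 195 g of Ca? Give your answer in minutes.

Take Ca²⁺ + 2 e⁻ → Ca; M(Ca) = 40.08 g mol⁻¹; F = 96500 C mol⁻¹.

n(Ca) = m/M = 195 / 40.08 = 4.865 mol.
Each Ca atom requires 2 electrons, so n(e⁻) = 2 × 4.865 = 9.731 mol.
Q = n(e⁻)·F = 9.731 × 96500 = 939000 C.
t = Q/I = 939000 / 3.460 A = 271400 s = 4520 min.

4520 min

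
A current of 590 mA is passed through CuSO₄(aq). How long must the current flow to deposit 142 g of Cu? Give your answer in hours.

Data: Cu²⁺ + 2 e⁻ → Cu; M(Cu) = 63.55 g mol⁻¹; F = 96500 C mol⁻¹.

n(Cu) = m/M = 142 / 63.55 = 2.234 mol.
Each Cu atom requires 2 electrons, so n(e⁻) = 2 × 2.234 = 4.469 mol.
Q = n(e⁻)·F = 4.469 × 96500 = 431300 C.
t = Q/I = 431300 / 0.5900 A = 730900 s = 203 h.

203 h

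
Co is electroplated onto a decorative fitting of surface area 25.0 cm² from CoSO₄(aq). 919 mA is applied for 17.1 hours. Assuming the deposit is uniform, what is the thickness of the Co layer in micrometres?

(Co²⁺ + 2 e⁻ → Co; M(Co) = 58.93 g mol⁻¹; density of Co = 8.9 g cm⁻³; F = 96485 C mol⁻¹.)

Q = I·t = 0.9190 × 61560 = 56570 C; n(e⁻) = 0.5863 mol.
n(Co) = n(e⁻)/2 = 0.2932 mol, so m = 0.2932 × 58.93 = 17.28 g.
Volume = m/ρ = 17.28 / 8.9 = 1.941 cm³.
Thickness = V/A = 1.941 / 25.0 = 0.0776 cm = 776 μm.

776 μm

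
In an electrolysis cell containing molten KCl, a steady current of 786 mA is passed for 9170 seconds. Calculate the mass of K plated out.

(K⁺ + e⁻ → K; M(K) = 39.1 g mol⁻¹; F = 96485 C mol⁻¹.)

Q = I·t = 0.7860 A × 9170.0 s = 7208 C.
n(e⁻) = Q/F = 7208 / 96485 = 0.07470 mol.
K⁺ + e⁻ → K, so n(K) = n(e⁻)/1 = 0.07470 mol.
m = n·M = 0.07470 × 39.1 = 2.92 g.

2.92 g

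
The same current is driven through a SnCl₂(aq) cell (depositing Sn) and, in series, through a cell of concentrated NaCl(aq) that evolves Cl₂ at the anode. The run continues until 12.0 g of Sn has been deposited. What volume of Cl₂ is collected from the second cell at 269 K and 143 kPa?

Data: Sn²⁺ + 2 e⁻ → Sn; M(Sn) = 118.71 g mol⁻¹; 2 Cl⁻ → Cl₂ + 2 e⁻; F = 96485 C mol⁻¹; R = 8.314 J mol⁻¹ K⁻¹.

1.58 L

n(Sn) = 12.0 / 118.71 = 0.1011 mol, so n(e⁻) = 2 × 0.1011 = 0.2022 mol.
The cells are in series, so the same 0.2022 mol of electrons passes through the second cell.
2 Cl⁻ → Cl₂ + 2 e⁻ — 2 mol e⁻ per mol Cl₂, so n(Cl₂) = 0.2022/2 = 0.1011 mol.
V = nRT/P = (0.1011 × 8.314 × 269) / (143 × 10³) = 0.00158 m³ = 1.58 L.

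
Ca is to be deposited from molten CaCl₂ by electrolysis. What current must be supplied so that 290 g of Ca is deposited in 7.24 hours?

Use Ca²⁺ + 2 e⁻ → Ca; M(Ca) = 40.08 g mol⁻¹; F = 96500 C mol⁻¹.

53.6 A

n(Ca) = 290 / 40.08 = 7.236 mol.
n(e⁻) = 2 × 7.236 = 14.47 mol.
Q = n(e⁻)·F = 14.47 × 96500 = 1396000 C.
I = Q/t = 1396000 / 26064 s = 53.6 A.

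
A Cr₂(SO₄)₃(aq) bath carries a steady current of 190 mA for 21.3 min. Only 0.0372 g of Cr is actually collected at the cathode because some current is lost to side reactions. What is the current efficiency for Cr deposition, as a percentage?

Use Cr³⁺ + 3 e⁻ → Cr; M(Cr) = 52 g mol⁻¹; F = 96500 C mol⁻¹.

Q = I·t = 0.1900 × 1278.0 = 242.8 C; n(e⁻) = 242.8/96500 = 0.002516 mol.
Theoretical n(Cr) = n(e⁻)/3 = 0.0008388 mol, i.e. m_theo = 0.0008388 × 52 = 0.04362 g.
Efficiency = m_actual / m_theo = 0.0372 / 0.04362 = 85.3 %.

85.3 %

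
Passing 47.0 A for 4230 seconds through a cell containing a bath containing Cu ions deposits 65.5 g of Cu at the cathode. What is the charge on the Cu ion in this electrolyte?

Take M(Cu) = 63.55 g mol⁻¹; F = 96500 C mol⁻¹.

Q = I·t = 47.00 A × 4230.0 s = 198800 C, so n(e⁻) = 198800/96500 = 2.060 mol.
n(Cu) deposited = 65.5 / 63.55 = 1.031 mol.
Electrons per atom = n(e⁻)/n(Cu) = 2.060 / 1.031 = 2.00 ≈ 2, so the ion is Cu²⁺.

+2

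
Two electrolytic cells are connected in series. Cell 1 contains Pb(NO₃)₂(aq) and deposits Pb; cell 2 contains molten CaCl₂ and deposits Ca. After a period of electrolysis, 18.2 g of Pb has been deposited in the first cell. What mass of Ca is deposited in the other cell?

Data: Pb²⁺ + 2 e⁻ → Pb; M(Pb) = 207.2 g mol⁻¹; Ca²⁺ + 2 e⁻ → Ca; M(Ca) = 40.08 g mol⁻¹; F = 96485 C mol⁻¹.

n(Pb) = 18.2 / 207.2 = 0.08784 mol.
Since Pb²⁺ + 2 e⁻ → Pb, n(e⁻) passed = 2 × 0.08784 = 0.1757 mol.
Cells in series carry the same charge, so the same 0.1757 mol of electrons passes through cell 2.
Ca²⁺ + 2 e⁻ → Ca, so n(Ca) = 0.1757 / 2 = 0.08784 mol.
m(Ca) = 0.08784 × 40.08 = 3.52 g.

3.52 g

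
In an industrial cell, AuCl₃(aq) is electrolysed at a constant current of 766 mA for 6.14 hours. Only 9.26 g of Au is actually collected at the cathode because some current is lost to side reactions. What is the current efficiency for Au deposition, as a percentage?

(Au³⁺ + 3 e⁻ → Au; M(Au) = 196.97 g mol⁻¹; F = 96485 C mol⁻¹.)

80.4 %

Q = I·t = 0.7660 × 22104 = 16930 C; n(e⁻) = 16930/96485 = 0.1755 mol.
Theoretical n(Au) = n(e⁻)/3 = 0.05849 mol, i.e. m_theo = 0.05849 × 196.97 = 11.52 g.
Efficiency = m_actual / m_theo = 9.26 / 11.52 = 80.4 %.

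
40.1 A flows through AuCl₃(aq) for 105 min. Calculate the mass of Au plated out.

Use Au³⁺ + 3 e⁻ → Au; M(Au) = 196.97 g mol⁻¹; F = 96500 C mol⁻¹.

Q = I·t = 40.10 A × 6300.0 s = 252600 C.
n(e⁻) = Q/F = 252600 / 96500 = 2.618 mol.
Au³⁺ + 3 e⁻ → Au, so n(Au) = n(e⁻)/3 = 0.8726 mol.
m = n·M = 0.8726 × 196.97 = 172 g.

172 g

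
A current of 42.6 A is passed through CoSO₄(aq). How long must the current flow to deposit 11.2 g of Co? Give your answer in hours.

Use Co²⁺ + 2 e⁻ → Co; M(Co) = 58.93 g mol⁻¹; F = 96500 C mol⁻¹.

n(Co) = m/M = 11.2 / 58.93 = 0.1901 mol.
Each Co atom requires 2 electrons, so n(e⁻) = 2 × 0.1901 = 0.3801 mol.
Q = n(e⁻)·F = 0.3801 × 96500 = 36680 C.
t = Q/I = 36680 / 42.60 A = 861.1 s = 0.239 h.

0.239 h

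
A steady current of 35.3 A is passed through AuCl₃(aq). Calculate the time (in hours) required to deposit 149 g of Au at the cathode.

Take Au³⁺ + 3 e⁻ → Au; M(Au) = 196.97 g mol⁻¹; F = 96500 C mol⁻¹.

1.72 h

n(Au) = m/M = 149 / 196.97 = 0.7565 mol.
Each Au atom requires 3 electrons, so n(e⁻) = 3 × 0.7565 = 2.269 mol.
Q = n(e⁻)·F = 2.269 × 96500 = 219000 C.
t = Q/I = 219000 / 35.30 A = 6204 s = 1.72 h.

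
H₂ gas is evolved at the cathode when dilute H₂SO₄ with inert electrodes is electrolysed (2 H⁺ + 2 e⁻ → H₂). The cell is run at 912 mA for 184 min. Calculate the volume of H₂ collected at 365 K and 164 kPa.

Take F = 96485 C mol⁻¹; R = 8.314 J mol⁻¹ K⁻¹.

Q = I·t = 0.9120 A × 11040 s = 10070 C.
n(e⁻) = Q/F = 10070 / 96485 = 0.1044 mol.
2 electrons are transferred per H₂ molecule, so n(H₂) = 0.1044 / 2 = 0.05218 mol.
V = nRT/P = (0.05218 × 8.314 × 365) / (164 × 10³ Pa) = 9.65 × 10⁻⁴ m³ = 0.965 L.

0.965 L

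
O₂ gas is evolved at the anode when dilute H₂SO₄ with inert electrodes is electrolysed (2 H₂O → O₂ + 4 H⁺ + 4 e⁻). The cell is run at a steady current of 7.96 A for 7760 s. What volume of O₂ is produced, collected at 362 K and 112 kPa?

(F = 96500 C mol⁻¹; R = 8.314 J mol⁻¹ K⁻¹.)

Q = I·t = 7.960 A × 7760.0 s = 61770 C.
n(e⁻) = Q/F = 61770 / 96500 = 0.6401 mol.
4 electrons are transferred per O₂ molecule, so n(O₂) = 0.6401 / 4 = 0.1600 mol.
V = nRT/P = (0.1600 × 8.314 × 362) / (112 × 10³ Pa) = 0.00430 m³ = 4.30 L.

4.30 L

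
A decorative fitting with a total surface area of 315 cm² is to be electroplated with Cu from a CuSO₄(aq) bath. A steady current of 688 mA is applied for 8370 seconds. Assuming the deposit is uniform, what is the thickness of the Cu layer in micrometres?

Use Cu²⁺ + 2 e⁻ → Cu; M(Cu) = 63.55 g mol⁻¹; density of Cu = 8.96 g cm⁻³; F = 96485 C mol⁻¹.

6.72 μm

Q = I·t = 0.6880 × 8370.0 = 5759 C; n(e⁻) = 0.05968 mol.
n(Cu) = n(e⁻)/2 = 0.02984 mol, so m = 0.02984 × 63.55 = 1.896 g.
Volume = m/ρ = 1.896 / 8.96 = 0.2117 cm³.
Thickness = V/A = 0.2117 / 315 = 6.72 × 10⁻⁴ cm = 6.72 μm.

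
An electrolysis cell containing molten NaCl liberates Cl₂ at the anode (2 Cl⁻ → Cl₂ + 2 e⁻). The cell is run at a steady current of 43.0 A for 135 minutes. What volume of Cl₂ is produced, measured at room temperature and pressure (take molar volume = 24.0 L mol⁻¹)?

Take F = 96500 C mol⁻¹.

43.3 L

Q = I·t = 43.00 A × 8100.0 s = 348300 C.
n(e⁻) = Q/F = 348300 / 96500 = 3.609 mol.
2 electrons are transferred per Cl₂ molecule, so n(Cl₂) = 3.609 / 2 = 1.805 mol.
V = n × V_m = 1.805 × 24.0 = 43.3 L.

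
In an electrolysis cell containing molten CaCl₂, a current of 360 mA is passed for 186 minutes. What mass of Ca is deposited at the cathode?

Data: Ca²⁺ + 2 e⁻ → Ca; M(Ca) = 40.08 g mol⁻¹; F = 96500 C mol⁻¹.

0.834 g

Q = I·t = 0.3600 A × 11160 s = 4018 C.
n(e⁻) = Q/F = 4018 / 96500 = 0.04163 mol.
Ca²⁺ + 2 e⁻ → Ca, so n(Ca) = n(e⁻)/2 = 0.02082 mol.
m = n·M = 0.02082 × 40.08 = 0.834 g.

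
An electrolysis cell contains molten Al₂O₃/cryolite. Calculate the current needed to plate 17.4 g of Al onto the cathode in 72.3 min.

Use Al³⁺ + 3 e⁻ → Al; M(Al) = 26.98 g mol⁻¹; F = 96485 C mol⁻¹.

n(Al) = 17.4 / 26.98 = 0.6449 mol.
n(e⁻) = 3 × 0.6449 = 1.935 mol.
Q = n(e⁻)·F = 1.935 × 96485 = 186700 C.
I = Q/t = 186700 / 4338.0 s = 43.0 A.

43.0 A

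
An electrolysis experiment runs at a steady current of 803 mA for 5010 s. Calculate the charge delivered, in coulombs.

4020 C

Q = I·t = 0.8030 A × 5010.0 s = 4020 C.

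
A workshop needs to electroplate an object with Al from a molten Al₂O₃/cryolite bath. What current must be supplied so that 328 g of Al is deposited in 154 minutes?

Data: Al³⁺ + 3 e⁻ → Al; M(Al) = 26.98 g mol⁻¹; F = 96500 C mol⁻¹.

381 A

n(Al) = 328 / 26.98 = 12.16 mol.
n(e⁻) = 3 × 12.16 = 36.47 mol.
Q = n(e⁻)·F = 36.47 × 96500 = 3519000 C.
I = Q/t = 3519000 / 9240.0 s = 381 A.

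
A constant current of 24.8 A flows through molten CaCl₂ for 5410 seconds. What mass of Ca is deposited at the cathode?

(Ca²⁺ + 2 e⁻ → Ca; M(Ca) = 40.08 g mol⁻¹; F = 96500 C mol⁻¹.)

27.9 g

Q = I·t = 24.80 A × 5410.0 s = 134200 C.
n(e⁻) = Q/F = 134200 / 96500 = 1.390 mol.
Ca²⁺ + 2 e⁻ → Ca, so n(Ca) = n(e⁻)/2 = 0.6952 mol.
m = n·M = 0.6952 × 40.08 = 27.9 g.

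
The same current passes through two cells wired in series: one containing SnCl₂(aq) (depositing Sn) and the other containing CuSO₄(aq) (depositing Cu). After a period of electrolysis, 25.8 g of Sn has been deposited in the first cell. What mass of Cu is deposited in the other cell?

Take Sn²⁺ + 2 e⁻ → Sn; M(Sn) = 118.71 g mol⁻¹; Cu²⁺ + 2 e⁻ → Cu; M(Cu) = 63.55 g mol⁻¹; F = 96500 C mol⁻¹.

n(Sn) = 25.8 / 118.71 = 0.2173 mol.
Since Sn²⁺ + 2 e⁻ → Sn, n(e⁻) passed = 2 × 0.2173 = 0.4347 mol.
Cells in series carry the same charge, so the same 0.4347 mol of electrons passes through cell 2.
Cu²⁺ + 2 e⁻ → Cu, so n(Cu) = 0.4347 / 2 = 0.2173 mol.
m(Cu) = 0.2173 × 63.55 = 13.8 g.

13.8 g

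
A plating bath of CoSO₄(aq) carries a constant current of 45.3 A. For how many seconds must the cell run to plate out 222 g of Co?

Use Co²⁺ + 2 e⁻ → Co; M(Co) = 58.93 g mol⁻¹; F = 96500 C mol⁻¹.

n(Co) = m/M = 222 / 58.93 = 3.767 mol.
Each Co atom requires 2 electrons, so n(e⁻) = 2 × 3.767 = 7.534 mol.
Q = n(e⁻)·F = 7.534 × 96500 = 727100 C.
t = Q/I = 727100 / 45.30 A = 16050 s.

16100 s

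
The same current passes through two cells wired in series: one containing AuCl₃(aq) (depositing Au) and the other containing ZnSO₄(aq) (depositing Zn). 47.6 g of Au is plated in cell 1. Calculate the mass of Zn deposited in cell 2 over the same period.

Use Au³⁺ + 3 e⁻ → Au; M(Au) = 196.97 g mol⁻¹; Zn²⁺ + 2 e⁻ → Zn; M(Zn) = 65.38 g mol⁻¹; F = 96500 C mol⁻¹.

23.7 g

n(Au) = 47.6 / 196.97 = 0.2417 mol.
Since Au³⁺ + 3 e⁻ → Au, n(e⁻) passed = 3 × 0.2417 = 0.7250 mol.
Cells in series carry the same charge, so the same 0.7250 mol of electrons passes through cell 2.
Zn²⁺ + 2 e⁻ → Zn, so n(Zn) = 0.7250 / 2 = 0.3625 mol.
m(Zn) = 0.3625 × 65.38 = 23.7 g.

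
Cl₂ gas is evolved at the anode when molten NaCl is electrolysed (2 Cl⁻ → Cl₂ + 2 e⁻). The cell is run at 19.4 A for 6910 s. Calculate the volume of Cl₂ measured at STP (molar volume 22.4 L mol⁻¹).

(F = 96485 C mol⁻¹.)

15.6 L

Q = I·t = 19.40 A × 6910.0 s = 134100 C.
n(e⁻) = Q/F = 134100 / 96485 = 1.389 mol.
2 electrons are transferred per Cl₂ molecule, so n(Cl₂) = 1.389 / 2 = 0.6947 mol.
V = n × V_m = 0.6947 × 22.4 = 15.6 L.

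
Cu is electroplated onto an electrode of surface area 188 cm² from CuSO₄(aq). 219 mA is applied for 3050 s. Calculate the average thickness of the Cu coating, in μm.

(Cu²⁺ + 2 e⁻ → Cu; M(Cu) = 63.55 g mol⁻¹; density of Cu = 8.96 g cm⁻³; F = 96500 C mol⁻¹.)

Q = I·t = 0.2190 × 3050.0 = 668.0 C; n(e⁻) = 0.006922 mol.
n(Cu) = n(e⁻)/2 = 0.003461 mol, so m = 0.003461 × 63.55 = 0.2199 g.
Volume = m/ρ = 0.2199 / 8.96 = 0.02455 cm³.
Thickness = V/A = 0.02455 / 188 = 1.31 × 10⁻⁴ cm = 1.31 μm.

1.31 μm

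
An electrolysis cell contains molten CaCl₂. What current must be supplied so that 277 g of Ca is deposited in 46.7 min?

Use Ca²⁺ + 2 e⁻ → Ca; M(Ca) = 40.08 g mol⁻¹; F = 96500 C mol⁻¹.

476 A

n(Ca) = 277 / 40.08 = 6.911 mol.
n(e⁻) = 2 × 6.911 = 13.82 mol.
Q = n(e⁻)·F = 13.82 × 96500 = 1334000 C.
I = Q/t = 1334000 / 2802.0 s = 476 A.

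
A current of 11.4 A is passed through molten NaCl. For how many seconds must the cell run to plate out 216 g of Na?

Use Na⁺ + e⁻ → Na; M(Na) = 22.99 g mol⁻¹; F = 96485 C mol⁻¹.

79500 s

n(Na) = m/M = 216 / 22.99 = 9.395 mol.
Each Na atom requires 1 electron, so n(e⁻) = 1 × 9.395 = 9.395 mol.
Q = n(e⁻)·F = 9.395 × 96485 = 906500 C.
t = Q/I = 906500 / 11.40 A = 79520 s.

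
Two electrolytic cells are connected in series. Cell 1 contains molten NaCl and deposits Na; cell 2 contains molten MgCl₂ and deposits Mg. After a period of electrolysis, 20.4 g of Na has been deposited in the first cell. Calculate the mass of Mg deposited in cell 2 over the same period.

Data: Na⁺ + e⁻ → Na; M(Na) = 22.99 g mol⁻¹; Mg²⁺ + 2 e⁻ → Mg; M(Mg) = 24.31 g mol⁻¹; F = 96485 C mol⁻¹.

n(Na) = 20.4 / 22.99 = 0.8873 mol.
Since Na⁺ + e⁻ → Na, n(e⁻) passed = 1 × 0.8873 = 0.8873 mol.
Cells in series carry the same charge, so the same 0.8873 mol of electrons passes through cell 2.
Mg²⁺ + 2 e⁻ → Mg, so n(Mg) = 0.8873 / 2 = 0.4437 mol.
m(Mg) = 0.4437 × 24.31 = 10.8 g.

10.8 g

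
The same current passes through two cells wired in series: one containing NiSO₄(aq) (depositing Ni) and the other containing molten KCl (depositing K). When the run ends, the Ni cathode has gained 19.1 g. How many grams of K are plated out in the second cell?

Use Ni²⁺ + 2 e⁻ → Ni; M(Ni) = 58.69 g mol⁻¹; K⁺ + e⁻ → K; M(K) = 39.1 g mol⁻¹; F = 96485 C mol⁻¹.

n(Ni) = 19.1 / 58.69 = 0.3254 mol.
Since Ni²⁺ + 2 e⁻ → Ni, n(e⁻) passed = 2 × 0.3254 = 0.6509 mol.
Cells in series carry the same charge, so the same 0.6509 mol of electrons passes through cell 2.
K⁺ + e⁻ → K, so n(K) = 0.6509 / 1 = 0.6509 mol.
m(K) = 0.6509 × 39.1 = 25.4 g.

25.4 g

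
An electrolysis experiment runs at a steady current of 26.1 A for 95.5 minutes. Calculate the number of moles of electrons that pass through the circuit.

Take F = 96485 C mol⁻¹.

1.55 mol

Q = I·t = 26.10 A × 5730.0 s = 149600 C.
n(e⁻) = Q/F = 149600 / 96485 = 1.55 mol.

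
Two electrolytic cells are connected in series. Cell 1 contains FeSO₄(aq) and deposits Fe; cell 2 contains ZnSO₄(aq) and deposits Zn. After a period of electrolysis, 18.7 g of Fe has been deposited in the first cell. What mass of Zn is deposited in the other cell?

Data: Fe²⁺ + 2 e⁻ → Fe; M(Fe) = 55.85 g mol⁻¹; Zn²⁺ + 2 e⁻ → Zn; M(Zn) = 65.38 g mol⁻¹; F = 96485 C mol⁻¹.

21.9 g

n(Fe) = 18.7 / 55.85 = 0.3348 mol.
Since Fe²⁺ + 2 e⁻ → Fe, n(e⁻) passed = 2 × 0.3348 = 0.6697 mol.
Cells in series carry the same charge, so the same 0.6697 mol of electrons passes through cell 2.
Zn²⁺ + 2 e⁻ → Zn, so n(Zn) = 0.6697 / 2 = 0.3348 mol.
m(Zn) = 0.3348 × 65.38 = 21.9 g.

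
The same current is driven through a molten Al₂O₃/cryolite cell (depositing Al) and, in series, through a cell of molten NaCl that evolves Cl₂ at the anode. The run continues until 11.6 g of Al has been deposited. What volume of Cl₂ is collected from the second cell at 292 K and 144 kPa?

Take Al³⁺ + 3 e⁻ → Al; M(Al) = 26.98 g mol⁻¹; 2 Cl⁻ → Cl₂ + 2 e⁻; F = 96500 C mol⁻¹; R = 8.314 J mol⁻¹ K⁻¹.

n(Al) = 11.6 / 26.98 = 0.4299 mol, so n(e⁻) = 3 × 0.4299 = 1.290 mol.
The cells are in series, so the same 1.290 mol of electrons passes through the second cell.
2 Cl⁻ → Cl₂ + 2 e⁻ — 2 mol e⁻ per mol Cl₂, so n(Cl₂) = 1.290/2 = 0.6449 mol.
V = nRT/P = (0.6449 × 8.314 × 292) / (144 × 10³) = 0.0109 m³ = 10.9 L.

10.9 L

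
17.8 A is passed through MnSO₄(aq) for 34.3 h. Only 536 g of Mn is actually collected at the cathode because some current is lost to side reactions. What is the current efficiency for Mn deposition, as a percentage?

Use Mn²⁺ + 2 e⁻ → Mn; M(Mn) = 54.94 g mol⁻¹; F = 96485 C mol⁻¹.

85.7 %

Q = I·t = 17.80 × 123480 = 2198000 C; n(e⁻) = 2198000/96485 = 22.78 mol.
Theoretical n(Mn) = n(e⁻)/2 = 11.39 mol, i.e. m_theo = 11.39 × 54.94 = 625.8 g.
Efficiency = m_actual / m_theo = 536 / 625.8 = 85.7 %.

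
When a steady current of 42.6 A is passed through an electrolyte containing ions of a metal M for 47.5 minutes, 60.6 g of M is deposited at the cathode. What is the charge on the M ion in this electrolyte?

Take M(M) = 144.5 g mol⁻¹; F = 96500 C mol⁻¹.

Q = I·t = 42.60 A × 2850.0 s = 121400 C, so n(e⁻) = 121400/96500 = 1.258 mol.
n(M) deposited = 60.6 / 144.5 = 0.4194 mol.
Electrons per atom = n(e⁻)/n(M) = 1.258 / 0.4194 = 3.00 ≈ 3, so the ion is M³⁺.

+3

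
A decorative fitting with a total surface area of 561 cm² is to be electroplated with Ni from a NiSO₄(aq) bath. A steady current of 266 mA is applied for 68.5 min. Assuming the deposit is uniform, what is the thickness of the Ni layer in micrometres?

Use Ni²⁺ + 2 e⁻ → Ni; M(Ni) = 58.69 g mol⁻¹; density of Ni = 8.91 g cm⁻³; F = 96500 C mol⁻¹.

0.665 μm

Q = I·t = 0.2660 × 4110.0 = 1093 C; n(e⁻) = 0.01133 mol.
n(Ni) = n(e⁻)/2 = 0.005665 mol, so m = 0.005665 × 58.69 = 0.3325 g.
Volume = m/ρ = 0.3325 / 8.91 = 0.03731 cm³.
Thickness = V/A = 0.03731 / 561 = 6.65 × 10⁻⁵ cm = 0.665 μm.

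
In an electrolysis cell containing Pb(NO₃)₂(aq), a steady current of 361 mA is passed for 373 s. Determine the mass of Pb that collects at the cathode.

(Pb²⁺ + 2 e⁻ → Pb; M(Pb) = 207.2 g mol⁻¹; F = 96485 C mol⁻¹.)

0.145 g

Q = I·t = 0.3610 A × 373.00 s = 134.7 C.
n(e⁻) = Q/F = 134.7 / 96485 = 0.001396 mol.
Pb²⁺ + 2 e⁻ → Pb, so n(Pb) = n(e⁻)/2 = 0.0006978 mol.
m = n·M = 0.0006978 × 207.2 = 0.145 g.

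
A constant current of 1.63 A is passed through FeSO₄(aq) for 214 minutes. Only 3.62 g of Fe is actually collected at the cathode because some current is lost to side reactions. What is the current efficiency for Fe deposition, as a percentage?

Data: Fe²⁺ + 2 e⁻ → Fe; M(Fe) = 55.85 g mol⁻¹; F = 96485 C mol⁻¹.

Q = I·t = 1.630 × 12840 = 20930 C; n(e⁻) = 20930/96485 = 0.2169 mol.
Theoretical n(Fe) = n(e⁻)/2 = 0.1085 mol, i.e. m_theo = 0.1085 × 55.85 = 6.057 g.
Efficiency = m_actual / m_theo = 3.62 / 6.057 = 59.8 %.

59.8 %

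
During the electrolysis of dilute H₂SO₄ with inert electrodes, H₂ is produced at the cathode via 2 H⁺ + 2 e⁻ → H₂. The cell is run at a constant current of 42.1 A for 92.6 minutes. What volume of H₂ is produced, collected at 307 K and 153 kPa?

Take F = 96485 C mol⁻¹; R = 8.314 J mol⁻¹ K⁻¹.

20.2 L

Q = I·t = 42.10 A × 5556.0 s = 233900 C.
n(e⁻) = Q/F = 233900 / 96485 = 2.424 mol.
2 electrons are transferred per H₂ molecule, so n(H₂) = 2.424 / 2 = 1.212 mol.
V = nRT/P = (1.212 × 8.314 × 307) / (153 × 10³ Pa) = 0.0202 m³ = 20.2 L.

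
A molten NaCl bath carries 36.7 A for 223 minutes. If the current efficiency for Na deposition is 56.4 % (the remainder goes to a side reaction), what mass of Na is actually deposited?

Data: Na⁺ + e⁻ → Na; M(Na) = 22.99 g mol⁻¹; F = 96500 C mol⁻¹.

66.0 g

Q = I·t = 36.70 × 13380 = 491000 C.
n(e⁻) = 491000/96500 = 5.089 mol; theoretically n(Na) = 5.089/1 = 5.089 mol, m_theo = 117.0 g.
At 56.4 % efficiency, m_actual = 0.564 × 117.0 = 66.0 g.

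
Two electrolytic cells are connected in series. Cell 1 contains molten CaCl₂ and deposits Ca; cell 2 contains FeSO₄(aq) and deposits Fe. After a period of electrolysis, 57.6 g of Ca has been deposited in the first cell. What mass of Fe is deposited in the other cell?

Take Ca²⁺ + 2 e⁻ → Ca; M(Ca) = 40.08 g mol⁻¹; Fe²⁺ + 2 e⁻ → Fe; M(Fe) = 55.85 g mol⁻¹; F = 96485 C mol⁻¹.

80.3 g

n(Ca) = 57.6 / 40.08 = 1.437 mol.
Since Ca²⁺ + 2 e⁻ → Ca, n(e⁻) passed = 2 × 1.437 = 2.874 mol.
Cells in series carry the same charge, so the same 2.874 mol of electrons passes through cell 2.
Fe²⁺ + 2 e⁻ → Fe, so n(Fe) = 2.874 / 2 = 1.437 mol.
m(Fe) = 1.437 × 55.85 = 80.3 g.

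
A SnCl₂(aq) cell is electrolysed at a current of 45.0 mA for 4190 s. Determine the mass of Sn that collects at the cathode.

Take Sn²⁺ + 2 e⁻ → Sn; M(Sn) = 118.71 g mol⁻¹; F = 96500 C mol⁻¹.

Q = I·t = 0.04500 A × 4190.0 s = 188.5 C.
n(e⁻) = Q/F = 188.5 / 96500 = 0.001954 mol.
Sn²⁺ + 2 e⁻ → Sn, so n(Sn) = n(e⁻)/2 = 0.0009769 mol.
m = n·M = 0.0009769 × 118.71 = 0.116 g.

0.116 g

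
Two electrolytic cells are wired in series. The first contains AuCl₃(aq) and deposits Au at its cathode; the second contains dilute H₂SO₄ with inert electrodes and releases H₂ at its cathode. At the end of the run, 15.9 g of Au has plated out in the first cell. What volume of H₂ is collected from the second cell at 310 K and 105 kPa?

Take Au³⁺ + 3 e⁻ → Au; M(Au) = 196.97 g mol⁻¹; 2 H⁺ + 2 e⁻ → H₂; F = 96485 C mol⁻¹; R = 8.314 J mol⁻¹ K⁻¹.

2.97 L

n(Au) = 15.9 / 196.97 = 0.08072 mol, so n(e⁻) = 3 × 0.08072 = 0.2422 mol.
The cells are in series, so the same 0.2422 mol of electrons passes through the second cell.
2 H⁺ + 2 e⁻ → H₂ — 2 mol e⁻ per mol H₂, so n(H₂) = 0.2422/2 = 0.1211 mol.
V = nRT/P = (0.1211 × 8.314 × 310) / (105 × 10³) = 0.00297 m³ = 2.97 L.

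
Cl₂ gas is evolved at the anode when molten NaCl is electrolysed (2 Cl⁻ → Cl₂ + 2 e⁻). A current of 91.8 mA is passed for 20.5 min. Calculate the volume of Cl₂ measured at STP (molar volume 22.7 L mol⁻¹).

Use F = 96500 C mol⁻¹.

0.0133 L

Q = I·t = 0.09180 A × 1230.0 s = 112.9 C.
n(e⁻) = Q/F = 112.9 / 96500 = 0.001170 mol.
2 electrons are transferred per Cl₂ molecule, so n(Cl₂) = 0.001170 / 2 = 0.0005850 mol.
V = n × V_m = 0.0005850 × 22.7 = 0.0133 L.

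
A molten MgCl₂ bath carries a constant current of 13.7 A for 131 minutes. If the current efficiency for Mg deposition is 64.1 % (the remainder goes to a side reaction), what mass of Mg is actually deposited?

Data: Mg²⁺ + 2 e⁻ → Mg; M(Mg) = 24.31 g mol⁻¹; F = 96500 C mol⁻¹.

8.69 g

Q = I·t = 13.70 × 7860.0 = 107700 C.
n(e⁻) = 107700/96500 = 1.116 mol; theoretically n(Mg) = 1.116/2 = 0.5579 mol, m_theo = 13.56 g.
At 64.1 % efficiency, m_actual = 0.641 × 13.56 = 8.69 g.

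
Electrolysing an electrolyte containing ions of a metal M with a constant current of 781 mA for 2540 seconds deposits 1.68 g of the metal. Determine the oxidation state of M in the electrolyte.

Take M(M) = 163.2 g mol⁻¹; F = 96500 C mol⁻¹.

Q = I·t = 0.7810 A × 2540.0 s = 1984 C, so n(e⁻) = 1984/96500 = 0.02056 mol.
n(M) deposited = 1.68 / 163.2 = 0.01029 mol.
Electrons per atom = n(e⁻)/n(M) = 0.02056 / 0.01029 = 2.00 ≈ 2, so the ion is M²⁺.

+2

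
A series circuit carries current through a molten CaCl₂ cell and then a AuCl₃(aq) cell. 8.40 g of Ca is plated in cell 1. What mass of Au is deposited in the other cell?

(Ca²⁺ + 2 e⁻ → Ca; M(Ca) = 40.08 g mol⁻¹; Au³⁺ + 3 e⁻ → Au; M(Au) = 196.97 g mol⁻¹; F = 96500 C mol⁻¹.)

27.5 g

n(Ca) = 8.40 / 40.08 = 0.2096 mol.
Since Ca²⁺ + 2 e⁻ → Ca, n(e⁻) passed = 2 × 0.2096 = 0.4192 mol.
Cells in series carry the same charge, so the same 0.4192 mol of electrons passes through cell 2.
Au³⁺ + 3 e⁻ → Au, so n(Au) = 0.4192 / 3 = 0.1397 mol.
m(Au) = 0.1397 × 196.97 = 27.5 g.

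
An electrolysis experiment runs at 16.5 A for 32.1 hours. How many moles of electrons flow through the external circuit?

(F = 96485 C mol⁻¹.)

Q = I·t = 16.50 A × 115560 s = 1907000 C.
n(e⁻) = Q/F = 1907000 / 96485 = 19.8 mol.

19.8 mol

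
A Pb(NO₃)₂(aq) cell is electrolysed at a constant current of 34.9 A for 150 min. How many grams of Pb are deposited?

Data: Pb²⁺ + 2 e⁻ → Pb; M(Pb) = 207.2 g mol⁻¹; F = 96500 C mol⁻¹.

Q = I·t = 34.90 A × 9000.0 s = 314100 C.
n(e⁻) = Q/F = 314100 / 96500 = 3.255 mol.
Pb²⁺ + 2 e⁻ → Pb, so n(Pb) = n(e⁻)/2 = 1.627 mol.
m = n·M = 1.627 × 207.2 = 337 g.

337 g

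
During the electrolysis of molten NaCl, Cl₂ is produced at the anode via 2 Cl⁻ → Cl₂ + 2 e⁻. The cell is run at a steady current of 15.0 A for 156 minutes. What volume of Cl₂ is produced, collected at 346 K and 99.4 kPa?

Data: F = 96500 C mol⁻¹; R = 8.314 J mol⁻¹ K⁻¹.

21.1 L

Q = I·t = 15.00 A × 9360.0 s = 140400 C.
n(e⁻) = Q/F = 140400 / 96500 = 1.455 mol.
2 electrons are transferred per Cl₂ molecule, so n(Cl₂) = 1.455 / 2 = 0.7275 mol.
V = nRT/P = (0.7275 × 8.314 × 346) / (99.4 × 10³ Pa) = 0.0211 m³ = 21.1 L.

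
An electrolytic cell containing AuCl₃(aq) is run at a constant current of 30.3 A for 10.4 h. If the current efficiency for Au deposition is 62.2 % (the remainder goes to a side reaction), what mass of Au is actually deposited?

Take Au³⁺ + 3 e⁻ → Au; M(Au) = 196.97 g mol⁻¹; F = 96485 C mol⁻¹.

Q = I·t = 30.30 × 37440 = 1134000 C.
n(e⁻) = 1134000/96485 = 11.76 mol; theoretically n(Au) = 11.76/3 = 3.919 mol, m_theo = 772.0 g.
At 62.2 % efficiency, m_actual = 0.622 × 772.0 = 480 g.

480 g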